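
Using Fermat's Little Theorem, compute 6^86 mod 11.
By Fermat: 6^{10} ≡ 1 (mod 11). 86 = 8×10 + 6. So 6^{86} ≡ 6^{6} ≡ 5 (mod 11)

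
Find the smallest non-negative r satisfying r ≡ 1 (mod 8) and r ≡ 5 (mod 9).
M = 8 × 9 = 72. M₁ = 9, y₁ ≡ 1 (mod 8). M₂ = 8, y₂ ≡ 8 (mod 9). r = 1×9×1 + 5×8×8 ≡ 41 (mod 72)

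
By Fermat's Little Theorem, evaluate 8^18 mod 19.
By Fermat's Little Theorem, 8^{18} ≡ 1 (mod 19) since 19 is prime and gcd(8, 19) = 1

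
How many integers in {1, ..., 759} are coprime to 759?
440

Prime factorization: 759 = 3 × 11 × 23
Using the formula φ(n) = n × Π(1 - 1/p) for each prime factor p:
φ(759) = 759 × (1 - 1/3) × (1 - 1/11) × (1 - 1/23)
φ(759) = 440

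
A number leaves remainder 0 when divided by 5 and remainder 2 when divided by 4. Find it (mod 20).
M = 5 × 4 = 20. M₁ = 4, y₁ ≡ 4 (mod 5). M₂ = 5, y₂ ≡ 1 (mod 4). n = 0×4×4 + 2×5×1 ≡ 10 (mod 20)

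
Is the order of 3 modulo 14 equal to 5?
No, the actual order is 6, not 5.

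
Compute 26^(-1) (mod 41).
26^(-1) ≡ 30 (mod 41). Verification: 26 × 30 = 780 ≡ 1 (mod 41)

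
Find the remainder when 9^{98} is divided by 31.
By Fermat: 9^{30} ≡ 1 (mod 31). 98 = 3×30 + 8. So 9^{98} ≡ 9^{8} ≡ 28 (mod 31)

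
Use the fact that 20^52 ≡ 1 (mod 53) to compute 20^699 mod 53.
By Fermat: 20^{52} ≡ 1 (mod 53). 699 ≡ 23 (mod 52). So 20^{699} ≡ 20^{23} ≡ 18 (mod 53)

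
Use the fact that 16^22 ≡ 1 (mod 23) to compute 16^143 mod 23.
By Fermat: 16^{22} ≡ 1 (mod 23). 143 = 6×22 + 11. So 16^{143} ≡ 16^{11} ≡ 1 (mod 23)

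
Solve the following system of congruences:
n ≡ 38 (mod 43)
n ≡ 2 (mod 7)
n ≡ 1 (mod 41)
5413

Using the Chinese Remainder Theorem:
M = product of moduli = 12341
For equation 1: M_1 = 287, 287 ≡ 29 (mod 43), inverse of 287 mod 43 is 3 (check: 29 × 3 = 87 ≡ 1 (mod 43))
For equation 2: M_2 = 1763, 1763 ≡ 6 (mod 7), inverse of 1763 mod 7 is 6 (check: 6 × 6 = 36 ≡ 1 (mod 7))
For equation 3: M_3 = 301, 301 ≡ 14 (mod 41), inverse of 301 mod 41 is 3 (check: 14 × 3 = 42 ≡ 1 (mod 41))
Combine: n ≡ Σ r_i×M_i×(M_i⁻¹ mod m_i) = 38×287×3 + 2×1763×6 + 1×301×3 = 32718 + 21156 + 903 = 54777
54777 mod 12341 = 5413
n ≡ 5413 (mod 12341)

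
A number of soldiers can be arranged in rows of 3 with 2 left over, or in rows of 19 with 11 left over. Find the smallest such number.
M = 3 × 19 = 57. M₁ = 19, y₁ ≡ 1 (mod 3). M₂ = 3, y₂ ≡ 13 (mod 19). y = 2×19×1 + 11×3×13 ≡ 11 (mod 57). The smallest positive such number is 11.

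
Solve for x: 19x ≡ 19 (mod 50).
1

Since gcd(19, 50) = 1 divides 19, a solution exists.
Multiply both sides by the inverse of 19 mod 50:
  19^(-1) mod 50 = 29
  x ≡ 29 × 19 ≡ 551 ≡ 1 (mod 50)
Verification: 19 × 1 = 19 = 0 × 50 + 19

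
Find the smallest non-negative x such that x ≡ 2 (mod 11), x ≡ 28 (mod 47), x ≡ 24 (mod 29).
2895

Using the Chinese Remainder Theorem:
M = product of moduli = 14993
For equation 1: M_1 = 1363, 1363 ≡ 10 (mod 11), inverse of 1363 mod 11 is 10 (check: 10 × 10 = 100 ≡ 1 (mod 11))
For equation 2: M_2 = 319, 319 ≡ 37 (mod 47), inverse of 319 mod 47 is 14 (check: 37 × 14 = 518 ≡ 1 (mod 47))
For equation 3: M_3 = 517, 517 ≡ 24 (mod 29), inverse of 517 mod 29 is 23 (check: 24 × 23 = 552 ≡ 1 (mod 29))
Combine: x ≡ Σ r_i×M_i×(M_i⁻¹ mod m_i) = 2×1363×10 + 28×319×14 + 24×517×23 = 27260 + 125048 + 285384 = 437692
437692 mod 14993 = 2895
x ≡ 2895 (mod 14993)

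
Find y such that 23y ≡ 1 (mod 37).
23^(-1) ≡ 29 (mod 37). Verification: 23 × 29 = 667 ≡ 1 (mod 37)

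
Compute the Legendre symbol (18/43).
(18/43) = 18^{21} mod 43 = -1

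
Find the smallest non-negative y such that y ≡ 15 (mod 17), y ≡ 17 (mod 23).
270

Using the Chinese Remainder Theorem:
M = product of moduli = 391
For equation 1: M_1 = 23, 23 ≡ 6 (mod 17), inverse of 23 mod 17 is 3 (check: 6 × 3 = 18 ≡ 1 (mod 17))
For equation 2: M_2 = 17, 17 ≡ 17 (mod 23), inverse of 17 mod 23 is 19 (check: 17 × 19 = 323 ≡ 1 (mod 23))
Combine: y ≡ Σ r_i×M_i×(M_i⁻¹ mod m_i) = 15×23×3 + 17×17×19 = 1035 + 5491 = 6526
6526 mod 391 = 270
y ≡ 270 (mod 391)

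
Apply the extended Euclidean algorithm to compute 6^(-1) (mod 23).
Extended GCD: 6(4) + 23(-1) = 1. So 6^(-1) ≡ 4 ≡ 4 (mod 23). Verify: 6 × 4 = 24 ≡ 1 (mod 23)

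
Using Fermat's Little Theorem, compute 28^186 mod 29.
By Fermat: 28^{28} ≡ 1 (mod 29). 186 = 6×28 + 18. So 28^{186} ≡ 28^{18} ≡ 1 (mod 29)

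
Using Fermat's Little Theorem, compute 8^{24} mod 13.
1

By Fermat's Little Theorem, a^(p-1) ≡ 1 (mod p) for prime p and gcd(a, p) = 1
Here p = 13, so 8^12 ≡ 1 (mod 13)
We can reduce the exponent: 24 mod 12 = 0
So 8^24 ≡ 8^0 (mod 13)
Computing: 8^0 mod 13 = 1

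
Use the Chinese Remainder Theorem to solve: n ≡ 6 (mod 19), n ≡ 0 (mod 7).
63

Using the Chinese Remainder Theorem:
M = product of moduli = 133
For equation 1: M_1 = 7, 7 ≡ 7 (mod 19), inverse of 7 mod 19 is 11 (check: 7 × 11 = 77 ≡ 1 (mod 19))
For equation 2: M_2 = 19, 19 ≡ 5 (mod 7), inverse of 19 mod 7 is 3 (check: 5 × 3 = 15 ≡ 1 (mod 7))
Combine: n ≡ Σ r_i×M_i×(M_i⁻¹ mod m_i) = 6×7×11 + 0×19×3 = 462 + 0 = 462
462 mod 133 = 63
n ≡ 63 (mod 133)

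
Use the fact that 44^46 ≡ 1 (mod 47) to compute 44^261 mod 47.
By Fermat: 44^{46} ≡ 1 (mod 47). 261 = 5×46 + 31. So 44^{261} ≡ 44^{31} ≡ 19 (mod 47)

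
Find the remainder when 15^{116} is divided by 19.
By Fermat: 15^{18} ≡ 1 (mod 19). 116 = 6×18 + 8. So 15^{116} ≡ 15^{8} ≡ 5 (mod 19)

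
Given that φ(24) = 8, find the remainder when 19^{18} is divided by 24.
By Euler: 19^{8} ≡ 1 (mod 24) since gcd(19, 24) = 1. 18 = 2×8 + 2. So 19^{18} ≡ 19^{2} ≡ 1 (mod 24)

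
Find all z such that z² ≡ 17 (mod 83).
The square roots of 17 mod 83 are 10 and 73. Verify: 10² = 100 ≡ 17 (mod 83)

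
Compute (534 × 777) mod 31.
14

(534 × 777) = 414918
414918 mod 31 = 14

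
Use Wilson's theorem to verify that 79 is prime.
(78)! mod 79 = 78. Since this equals -1 (mod 79), Wilson confirms 79 is prime.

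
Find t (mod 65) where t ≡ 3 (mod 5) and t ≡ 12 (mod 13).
M = 5 × 13 = 65. M₁ = 13, y₁ ≡ 2 (mod 5). M₂ = 5, y₂ ≡ 8 (mod 13). t = 3×13×2 + 12×5×8 ≡ 38 (mod 65)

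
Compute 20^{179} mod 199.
35

Using successive squaring:
Binary expansion of 179: 10110011
Powers of 20 mod 199 (each is the square of the previous):
  20^1 ≡ 20 (mod 199)
  20^2 ≡ 20² = 400 ≡ 2 (mod 199)
  20^4 ≡ 2² = 4 ≡ 4 (mod 199)
  20^8 ≡ 4² = 16 ≡ 16 (mod 199)
  20^16 ≡ 16² = 256 ≡ 57 (mod 199)
  20^32 ≡ 57² = 3249 ≡ 65 (mod 199)
  20^64 ≡ 65² = 4225 ≡ 46 (mod 199)
  20^128 ≡ 46² = 2116 ≡ 126 (mod 199)
179 = 128 + 32 + 16 + 2 + 1, so 20^179 = 20^128 × 20^32 × 20^16 × 20^2 × 20^1 ≡ 126 × 65 × 57 × 2 × 20 (mod 199)
Multiplying step by step:
  126 × 65 = 8190 ≡ 31 (mod 199)
  31 × 57 = 1767 ≡ 175 (mod 199)
  175 × 2 = 350 ≡ 151 (mod 199)
  151 × 20 = 3020 ≡ 35 (mod 199)
Result: 20^179 ≡ 35 (mod 199)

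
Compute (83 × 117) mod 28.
23

(83 × 117) = 9711
9711 mod 28 = 23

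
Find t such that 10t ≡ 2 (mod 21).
17

Since gcd(10, 21) = 1 divides 2, a solution exists.
Multiply both sides by the inverse of 10 mod 21:
  10^(-1) mod 21 = 19
  x ≡ 19 × 2 ≡ 38 ≡ 17 (mod 21)
Verification: 10 × 17 = 170 = 8 × 21 + 2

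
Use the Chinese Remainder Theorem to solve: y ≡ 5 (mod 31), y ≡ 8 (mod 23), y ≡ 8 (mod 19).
13118

Using the Chinese Remainder Theorem:
M = product of moduli = 13547
For equation 1: M_1 = 437, 437 ≡ 3 (mod 31), inverse of 437 mod 31 is 21 (check: 3 × 21 = 63 ≡ 1 (mod 31))
For equation 2: M_2 = 589, 589 ≡ 14 (mod 23), inverse of 589 mod 23 is 5 (check: 14 × 5 = 70 ≡ 1 (mod 23))
For equation 3: M_3 = 713, 713 ≡ 10 (mod 19), inverse of 713 mod 19 is 2 (check: 10 × 2 = 20 ≡ 1 (mod 19))
Combine: y ≡ Σ r_i×M_i×(M_i⁻¹ mod m_i) = 5×437×21 + 8×589×5 + 8×713×2 = 45885 + 23560 + 11408 = 80853
80853 mod 13547 = 13118
y ≡ 13118 (mod 13547)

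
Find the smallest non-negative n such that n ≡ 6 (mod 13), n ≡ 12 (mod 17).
97

Using the Chinese Remainder Theorem:
M = product of moduli = 221
For equation 1: M_1 = 17, 17 ≡ 4 (mod 13), inverse of 17 mod 13 is 10 (check: 4 × 10 = 40 ≡ 1 (mod 13))
For equation 2: M_2 = 13, 13 ≡ 13 (mod 17), inverse of 13 mod 17 is 4 (check: 13 × 4 = 52 ≡ 1 (mod 17))
Combine: n ≡ Σ r_i×M_i×(M_i⁻¹ mod m_i) = 6×17×10 + 12×13×4 = 1020 + 624 = 1644
1644 mod 221 = 97
n ≡ 97 (mod 221)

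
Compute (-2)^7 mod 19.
(-2) ≡ 17 (mod 19). 7 = 4 + 2 + 1 (binary 111). Repeated squaring mod 19: 17^1 ≡ 17; 17^2 ≡ 17² = 289 ≡ 4; 17^4 ≡ 4² = 16 ≡ 16. Multiply: (-2)^7 ≡ 17^4 × 17^2 × 17^1 ≡ 16 × 4 × 17 (mod 19): 16 × 4 = 64 ≡ 7; 7 × 17 = 119 ≡ 5. So (-2)^7 ≡ 5 (mod 19).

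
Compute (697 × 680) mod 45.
20

(697 × 680) = 473960
473960 mod 45 = 20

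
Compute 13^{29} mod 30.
13

Using successive squaring:
Binary expansion of 29: 11101
Powers of 13 mod 30 (each is the square of the previous):
  13^1 ≡ 13 (mod 30)
  13^2 ≡ 13² = 169 ≡ 19 (mod 30)
  13^4 ≡ 19² = 361 ≡ 1 (mod 30)
  13^8 ≡ 1² = 1 ≡ 1 (mod 30)
  13^16 ≡ 1² = 1 ≡ 1 (mod 30)
29 = 16 + 8 + 4 + 1, so 13^29 = 13^16 × 13^8 × 13^4 × 13^1 ≡ 1 × 1 × 1 × 13 (mod 30)
Multiplying step by step:
  1 × 1 = 1 ≡ 1 (mod 30)
  1 × 1 = 1 ≡ 1 (mod 30)
  1 × 13 = 13 ≡ 13 (mod 30)
Result: 13^29 ≡ 13 (mod 30)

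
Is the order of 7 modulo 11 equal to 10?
Yes, ord_11(7) = 10.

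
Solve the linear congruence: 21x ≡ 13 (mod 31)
8

Since gcd(21, 31) = 1 divides 13, a solution exists.
Multiply both sides by the inverse of 21 mod 31:
  21^(-1) mod 31 = 3
  x ≡ 3 × 13 ≡ 39 ≡ 8 (mod 31)
Verification: 21 × 8 = 168 = 5 × 31 + 13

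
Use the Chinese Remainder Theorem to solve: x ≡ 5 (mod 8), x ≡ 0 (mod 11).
M = 8 × 11 = 88. M₁ = 11, y₁ ≡ 3 (mod 8). M₂ = 8, y₂ ≡ 7 (mod 11). x = 5×11×3 + 0×8×7 ≡ 77 (mod 88)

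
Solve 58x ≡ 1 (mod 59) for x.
58^(-1) ≡ 58 (mod 59). Verification: 58 × 58 = 3364 ≡ 1 (mod 59)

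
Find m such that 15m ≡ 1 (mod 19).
15^(-1) ≡ 14 (mod 19). Verification: 15 × 14 = 210 ≡ 1 (mod 19)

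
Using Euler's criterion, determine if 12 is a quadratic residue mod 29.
By Euler's criterion: 12^{14} ≡ 28 (mod 29). Since this equals -1 (≡ 28), 12 is not a QR.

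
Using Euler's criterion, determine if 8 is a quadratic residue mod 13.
By Euler's criterion: 8^{6} ≡ 12 (mod 13). Since this equals -1 (≡ 12), 8 is not a QR.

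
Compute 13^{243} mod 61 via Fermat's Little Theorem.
1

By Fermat's Little Theorem, a^(p-1) ≡ 1 (mod p) for prime p and gcd(a, p) = 1
Here p = 61, so 13^60 ≡ 1 (mod 61)
We can reduce the exponent: 243 mod 60 = 3
So 13^243 ≡ 13^3 (mod 61)
Computing: 13^3 mod 61 = 1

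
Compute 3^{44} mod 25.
6

Using successive squaring:
Binary expansion of 44: 101100
Powers of 3 mod 25 (each is the square of the previous):
  3^1 ≡ 3 (mod 25)
  3^2 ≡ 3² = 9 ≡ 9 (mod 25)
  3^4 ≡ 9² = 81 ≡ 6 (mod 25)
  3^8 ≡ 6² = 36 ≡ 11 (mod 25)
  3^16 ≡ 11² = 121 ≡ 21 (mod 25)
  3^32 ≡ 21² = 441 ≡ 16 (mod 25)
44 = 32 + 8 + 4, so 3^44 = 3^32 × 3^8 × 3^4 ≡ 16 × 11 × 6 (mod 25)
Multiplying step by step:
  16 × 11 = 176 ≡ 1 (mod 25)
  1 × 6 = 6 ≡ 6 (mod 25)
Result: 3^44 ≡ 6 (mod 25)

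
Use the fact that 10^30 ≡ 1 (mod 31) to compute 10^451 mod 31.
By Fermat: 10^{30} ≡ 1 (mod 31). 451 ≡ 1 (mod 30). So 10^{451} ≡ 10^{1} ≡ 10 (mod 31)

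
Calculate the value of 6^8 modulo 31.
8 = 8 (binary 1000). Repeated squaring mod 31: 6^1 ≡ 6; 6^2 ≡ 6² = 36 ≡ 5; 6^4 ≡ 5² = 25 ≡ 25; 6^8 ≡ 25² = 625 ≡ 5. So 6^8 ≡ 5 (mod 31).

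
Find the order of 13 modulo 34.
Powers of 13 mod 34: 13^1≡13, 13^2≡33, 13^3≡21, 13^4≡1. Order = 4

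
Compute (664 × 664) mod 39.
1

(664 × 664) = 440896
440896 mod 39 = 1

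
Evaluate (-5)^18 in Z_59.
Using repeated squaring. (-5) ≡ 54 (mod 59). 18 = 16 + 2 (binary 10010). Repeated squaring mod 59: 54^1 ≡ 54; 54^2 ≡ 54² = 2916 ≡ 25; 54^4 ≡ 25² = 625 ≡ 35; 54^8 ≡ 35² = 1225 ≡ 45; 54^16 ≡ 45² = 2025 ≡ 19. Multiply: (-5)^18 ≡ 54^16 × 54^2 ≡ 19 × 25 (mod 59): 19 × 25 = 475 ≡ 3. So (-5)^18 ≡ 3 (mod 59).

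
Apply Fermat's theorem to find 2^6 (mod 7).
By Fermat's Little Theorem, 2^{6} ≡ 1 (mod 7) since 7 is prime and gcd(2, 7) = 1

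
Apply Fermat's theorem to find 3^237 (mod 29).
By Fermat: 3^{28} ≡ 1 (mod 29). 237 ≡ 13 (mod 28). So 3^{237} ≡ 3^{13} ≡ 19 (mod 29)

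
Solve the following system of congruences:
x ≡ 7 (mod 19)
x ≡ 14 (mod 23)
83

Using the Chinese Remainder Theorem:
M = product of moduli = 437
For equation 1: M_1 = 23, 23 ≡ 4 (mod 19), inverse of 23 mod 19 is 5 (check: 4 × 5 = 20 ≡ 1 (mod 19))
For equation 2: M_2 = 19, 19 ≡ 19 (mod 23), inverse of 19 mod 23 is 17 (check: 19 × 17 = 323 ≡ 1 (mod 23))
Combine: x ≡ Σ r_i×M_i×(M_i⁻¹ mod m_i) = 7×23×5 + 14×19×17 = 805 + 4522 = 5327
5327 mod 437 = 83
x ≡ 83 (mod 437)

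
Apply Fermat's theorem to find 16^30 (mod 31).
By Fermat's Little Theorem, 16^{30} ≡ 1 (mod 31) since 31 is prime and gcd(16, 31) = 1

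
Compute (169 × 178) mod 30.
22

(169 × 178) = 30082
30082 mod 30 = 22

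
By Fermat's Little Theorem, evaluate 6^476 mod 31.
By Fermat: 6^{30} ≡ 1 (mod 31). 476 ≡ 26 (mod 30). So 6^{476} ≡ 6^{26} ≡ 5 (mod 31)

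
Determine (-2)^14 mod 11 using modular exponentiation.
Using Fermat: (-2)^{10} ≡ 1 (mod 11). 14 ≡ 4 (mod 10). So (-2)^{14} ≡ (-2)^{4} ≡ 5 (mod 11)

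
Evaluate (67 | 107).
(67/107) = 67^{53} mod 107 = -1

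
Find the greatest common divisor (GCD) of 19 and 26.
1

Using the Euclidean algorithm:
19 = 0 × 26 + 19
26 = 1 × 19 + 7
19 = 2 × 7 + 5
7 = 1 × 5 + 2
5 = 2 × 2 + 1
2 = 2 × 1 + 0

GCD(19, 26) = 1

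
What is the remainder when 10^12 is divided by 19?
Using repeated squaring. 12 = 8 + 4 (binary 1100). Repeated squaring mod 19: 10^1 ≡ 10; 10^2 ≡ 10² = 100 ≡ 5; 10^4 ≡ 5² = 25 ≡ 6; 10^8 ≡ 6² = 36 ≡ 17. Multiply: 10^12 = 10^8 × 10^4 ≡ 17 × 6 (mod 19): 17 × 6 = 102 ≡ 7. So 10^12 ≡ 7 (mod 19).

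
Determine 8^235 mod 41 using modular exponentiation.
Using Fermat: 8^{40} ≡ 1 (mod 41). 235 ≡ 35 (mod 40). So 8^{235} ≡ 8^{35} ≡ 32 (mod 41)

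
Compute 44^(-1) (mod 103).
96

Using Extended Euclidean Algorithm:
gcd(44, 103) = 1
Bezout coefficients: 44 × -7 + 103 × 3 = 1
So 44 × -7 ≡ 1 (mod 103)
The inverse is -7 mod 103 = 96
Verification: 44 × 96 = 4224 = 41 × 103 + 1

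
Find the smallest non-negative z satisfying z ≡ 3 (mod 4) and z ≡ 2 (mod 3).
M = 4 × 3 = 12. M₁ = 3, y₁ ≡ 3 (mod 4). M₂ = 4, y₂ ≡ 1 (mod 3). z = 3×3×3 + 2×4×1 ≡ 11 (mod 12)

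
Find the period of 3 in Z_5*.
Powers of 3 mod 5: 3^1≡3, 3^2≡4, 3^3≡2, 3^4≡1. Order = 4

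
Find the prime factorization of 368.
2^4 × 23

Divide by primes starting from smallest:
368 ÷ 2 = 184
184 ÷ 2 = 92
92 ÷ 2 = 46
46 ÷ 2 = 23
23 ÷ 23 = 1

368 = 2^4 × 23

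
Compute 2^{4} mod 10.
6

Using successive squaring:
Binary expansion of 4: 100
Powers of 2 mod 10 (each is the square of the previous):
  2^1 ≡ 2 (mod 10)
  2^2 ≡ 2² = 4 ≡ 4 (mod 10)
  2^4 ≡ 4² = 16 ≡ 6 (mod 10)
4 is a power of 2, so 2^4 is the last square: ≡ 6 (mod 10)
Result: 2^4 ≡ 6 (mod 10)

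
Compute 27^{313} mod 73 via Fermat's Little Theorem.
27

By Fermat's Little Theorem, a^(p-1) ≡ 1 (mod p) for prime p and gcd(a, p) = 1
Here p = 73, so 27^72 ≡ 1 (mod 73)
We can reduce the exponent: 313 mod 72 = 25
So 27^313 ≡ 27^25 (mod 73)
Computing: 27^25 mod 73 = 27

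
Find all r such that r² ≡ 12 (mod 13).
The square roots of 12 mod 13 are 8 and 5. Verify: 8² = 64 ≡ 12 (mod 13)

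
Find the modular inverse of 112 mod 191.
112^(-1) ≡ 29 (mod 191). Verification: 112 × 29 = 3248 ≡ 1 (mod 191)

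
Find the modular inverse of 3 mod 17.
3^(-1) ≡ 6 (mod 17). Verification: 3 × 6 = 18 ≡ 1 (mod 17)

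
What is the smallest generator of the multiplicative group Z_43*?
p - 1 = 42 has prime divisors 2, 3, 7. h is a primitive root mod 43 iff h^(42/q) ≢ 1 (mod 43) for each such q.
h = 2: 2^21 ≡ 42, 2^14 ≡ 1, 2^6 ≡ 21 (mod 43); 2^14 ≡ 1, so not a primitive root.
h = 3: 3^21 ≡ 42, 3^14 ≡ 36, 3^6 ≡ 41 (mod 43); none is 1, so 3 has order 42 and is a primitive root.
The smallest primitive root mod 43 is g = 3.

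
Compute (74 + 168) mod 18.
8

(74 + 168) = 242
242 mod 18 = 8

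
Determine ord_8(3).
Powers of 3 mod 8: 3^1≡3, 3^2≡1. Order = 2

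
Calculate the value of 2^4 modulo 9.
4 = 4 (binary 100). Repeated squaring mod 9: 2^1 ≡ 2; 2^2 ≡ 2² = 4 ≡ 4; 2^4 ≡ 4² = 16 ≡ 7. So 2^4 ≡ 7 (mod 9).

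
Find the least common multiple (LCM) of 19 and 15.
285

First find GCD(19, 15) using the Euclidean algorithm:
19 = 1 × 15 + 4
15 = 3 × 4 + 3
4 = 1 × 3 + 1
3 = 3 × 1 + 0
GCD(19, 15) = 1

LCM formula: LCM(a, b) = (a × b) / GCD(a, b)
LCM(19, 15) = (19 × 15) / 1
LCM(19, 15) = 285 / 1
LCM(19, 15) = 285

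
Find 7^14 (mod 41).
Using repeated squaring. 14 = 8 + 4 + 2 (binary 1110). Repeated squaring mod 41: 7^1 ≡ 7; 7^2 ≡ 7² = 49 ≡ 8; 7^4 ≡ 8² = 64 ≡ 23; 7^8 ≡ 23² = 529 ≡ 37. Multiply: 7^14 = 7^8 × 7^4 × 7^2 ≡ 37 × 23 × 8 (mod 41): 37 × 23 = 851 ≡ 31; 31 × 8 = 248 ≡ 2. So 7^14 ≡ 2 (mod 41).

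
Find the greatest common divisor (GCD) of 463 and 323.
1

Using the Euclidean algorithm:
463 = 1 × 323 + 140
323 = 2 × 140 + 43
140 = 3 × 43 + 11
43 = 3 × 11 + 10
11 = 1 × 10 + 1
10 = 10 × 1 + 0

GCD(463, 323) = 1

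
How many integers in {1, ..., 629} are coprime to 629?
576

Prime factorization: 629 = 17 × 37
Using the formula φ(n) = n × Π(1 - 1/p) for each prime factor p:
φ(629) = 629 × (1 - 1/17) × (1 - 1/37)
φ(629) = 576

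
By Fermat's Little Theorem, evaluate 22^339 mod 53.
By Fermat: 22^{52} ≡ 1 (mod 53). 339 = 6×52 + 27. So 22^{339} ≡ 22^{27} ≡ 31 (mod 53)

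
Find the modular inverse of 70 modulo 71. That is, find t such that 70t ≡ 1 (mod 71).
70

Using Extended Euclidean Algorithm:
gcd(70, 71) = 1
Bezout coefficients: 70 × -1 + 71 × 1 = 1
So 70 × -1 ≡ 1 (mod 71)
The inverse is -1 mod 71 = 70
Verification: 70 × 70 = 4900 = 69 × 71 + 1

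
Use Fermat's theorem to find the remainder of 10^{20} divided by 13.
9

By Fermat's Little Theorem, a^(p-1) ≡ 1 (mod p) for prime p and gcd(a, p) = 1
Here p = 13, so 10^12 ≡ 1 (mod 13)
We can reduce the exponent: 20 mod 12 = 8
So 10^20 ≡ 10^8 (mod 13)
Computing: 10^8 mod 13 = 9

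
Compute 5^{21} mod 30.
5

Using successive squaring:
Binary expansion of 21: 10101
Powers of 5 mod 30 (each is the square of the previous):
  5^1 ≡ 5 (mod 30)
  5^2 ≡ 5² = 25 ≡ 25 (mod 30)
  5^4 ≡ 25² = 625 ≡ 25 (mod 30)
  5^8 ≡ 25² = 625 ≡ 25 (mod 30)
  5^16 ≡ 25² = 625 ≡ 25 (mod 30)
21 = 16 + 4 + 1, so 5^21 = 5^16 × 5^4 × 5^1 ≡ 25 × 25 × 5 (mod 30)
Multiplying step by step:
  25 × 25 = 625 ≡ 25 (mod 30)
  25 × 5 = 125 ≡ 5 (mod 30)
Result: 5^21 ≡ 5 (mod 30)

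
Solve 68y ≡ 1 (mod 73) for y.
29

Using Extended Euclidean Algorithm:
gcd(68, 73) = 1
Bezout coefficients: 68 × 29 + 73 × -27 = 1
So 68 × 29 ≡ 1 (mod 73)
The inverse is 29 mod 73 = 29
Verification: 68 × 29 = 1972 = 27 × 73 + 1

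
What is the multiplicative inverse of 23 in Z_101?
22

Using Extended Euclidean Algorithm:
gcd(23, 101) = 1
Bezout coefficients: 23 × 22 + 101 × -5 = 1
So 23 × 22 ≡ 1 (mod 101)
The inverse is 22 mod 101 = 22
Verification: 23 × 22 = 506 = 5 × 101 + 1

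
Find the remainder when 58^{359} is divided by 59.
By Fermat: 58^{58} ≡ 1 (mod 59). 359 = 6×58 + 11. So 58^{359} ≡ 58^{11} ≡ 58 (mod 59)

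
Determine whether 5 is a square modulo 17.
By Euler's criterion: 5^{8} ≡ 16 (mod 17). Since this equals -1 (≡ 16), 5 is not a QR.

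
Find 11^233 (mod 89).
Using Fermat: 11^{88} ≡ 1 (mod 89). 233 ≡ 57 (mod 88). So 11^{233} ≡ 11^{57} ≡ 57 (mod 89)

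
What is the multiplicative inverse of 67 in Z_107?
67^(-1) ≡ 8 (mod 107). Verification: 67 × 8 = 536 ≡ 1 (mod 107)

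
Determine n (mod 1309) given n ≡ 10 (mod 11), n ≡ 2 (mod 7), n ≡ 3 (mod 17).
989

Using the Chinese Remainder Theorem:
M = product of moduli = 1309
For equation 1: M_1 = 119, 119 ≡ 9 (mod 11), inverse of 119 mod 11 is 5 (check: 9 × 5 = 45 ≡ 1 (mod 11))
For equation 2: M_2 = 187, 187 ≡ 5 (mod 7), inverse of 187 mod 7 is 3 (check: 5 × 3 = 15 ≡ 1 (mod 7))
For equation 3: M_3 = 77, 77 ≡ 9 (mod 17), inverse of 77 mod 17 is 2 (check: 9 × 2 = 18 ≡ 1 (mod 17))
Combine: n ≡ Σ r_i×M_i×(M_i⁻¹ mod m_i) = 10×119×5 + 2×187×3 + 3×77×2 = 5950 + 1122 + 462 = 7534
7534 mod 1309 = 989
n ≡ 989 (mod 1309)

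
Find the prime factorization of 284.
2^2 × 71

Divide by primes starting from smallest:
284 ÷ 2 = 142
142 ÷ 2 = 71
71 ÷ 71 = 1

284 = 2^2 × 71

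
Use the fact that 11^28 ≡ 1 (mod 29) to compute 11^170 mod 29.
By Fermat: 11^{28} ≡ 1 (mod 29). 170 ≡ 2 (mod 28). So 11^{170} ≡ 11^{2} ≡ 5 (mod 29)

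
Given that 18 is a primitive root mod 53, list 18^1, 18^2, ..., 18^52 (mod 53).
g^1, g^2, ..., g^{52} mod 53: {18, 6, 2, 36, 12, 4, 19, 24, 8, 38, 48, 16, 23, 43, 32, 46, 33, 11, 39, 13, 22, 25, 26, 44, 50, 52, 35, 47, 51, 17, 41, 49, 34, 29, 45, 15, 5, 37, 30, 10, 21, 7, 20, 42, 14, 40, 31, 28, 27, 9, 3, 1}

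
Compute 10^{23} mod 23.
10

Using successive squaring:
Binary expansion of 23: 10111
Powers of 10 mod 23 (each is the square of the previous):
  10^1 ≡ 10 (mod 23)
  10^2 ≡ 10² = 100 ≡ 8 (mod 23)
  10^4 ≡ 8² = 64 ≡ 18 (mod 23)
  10^8 ≡ 18² = 324 ≡ 2 (mod 23)
  10^16 ≡ 2² = 4 ≡ 4 (mod 23)
23 = 16 + 4 + 2 + 1, so 10^23 = 10^16 × 10^4 × 10^2 × 10^1 ≡ 4 × 18 × 8 × 10 (mod 23)
Multiplying step by step:
  4 × 18 = 72 ≡ 3 (mod 23)
  3 × 8 = 24 ≡ 1 (mod 23)
  1 × 10 = 10 ≡ 10 (mod 23)
Result: 10^23 ≡ 10 (mod 23)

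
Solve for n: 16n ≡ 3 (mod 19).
18

Since gcd(16, 19) = 1 divides 3, a solution exists.
Multiply both sides by the inverse of 16 mod 19:
  16^(-1) mod 19 = 6
  x ≡ 6 × 3 ≡ 18 ≡ 18 (mod 19)
Verification: 16 × 18 = 288 = 15 × 19 + 3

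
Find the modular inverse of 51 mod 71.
51^(-1) ≡ 39 (mod 71). Verification: 51 × 39 = 1989 ≡ 1 (mod 71)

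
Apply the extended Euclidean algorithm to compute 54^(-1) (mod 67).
Extended GCD: 54(-31) + 67(25) = 1. So 54^(-1) ≡ 36 ≡ 36 (mod 67). Verify: 54 × 36 = 1944 ≡ 1 (mod 67)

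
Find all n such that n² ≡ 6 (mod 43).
The square roots of 6 mod 43 are 36 and 7. Verify: 36² = 1296 ≡ 6 (mod 43)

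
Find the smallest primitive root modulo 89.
3

A primitive root g modulo p has order p-1 = 88
Prime divisors of 88: [2, 11]
g is a primitive root iff g^(88/q) ≢ 1 (mod 89) for each prime divisor q
Testing small values:
  g = 2: 2^44 ≡ 1, 2^8 ≡ 78 (mod 89) → 2^44 ≡ 1, not primitive root
  g = 3: 3^44 ≡ 88, 3^8 ≡ 64 (mod 89) → none is 1, primitive root!
The smallest primitive root is 3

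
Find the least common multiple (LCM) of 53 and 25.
1325

First find GCD(53, 25) using the Euclidean algorithm:
53 = 2 × 25 + 3
25 = 8 × 3 + 1
3 = 3 × 1 + 0
GCD(53, 25) = 1

LCM formula: LCM(a, b) = (a × b) / GCD(a, b)
LCM(53, 25) = (53 × 25) / 1
LCM(53, 25) = 1325 / 1
LCM(53, 25) = 1325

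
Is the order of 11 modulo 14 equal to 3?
Yes, ord_14(11) = 3.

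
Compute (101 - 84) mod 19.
17

(101 - 84) = 17
17 mod 19 = 17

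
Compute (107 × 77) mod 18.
13

(107 × 77) = 8239
8239 mod 18 = 13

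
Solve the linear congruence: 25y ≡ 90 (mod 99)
63

Since gcd(25, 99) = 1 divides 90, a solution exists.
Multiply both sides by the inverse of 25 mod 99:
  25^(-1) mod 99 = 4
  x ≡ 4 × 90 ≡ 360 ≡ 63 (mod 99)
Verification: 25 × 63 = 1575 = 15 × 99 + 90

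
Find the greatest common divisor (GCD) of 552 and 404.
4

Using the Euclidean algorithm:
552 = 1 × 404 + 148
404 = 2 × 148 + 108
148 = 1 × 108 + 40
108 = 2 × 40 + 28
40 = 1 × 28 + 12
28 = 2 × 12 + 4
12 = 3 × 4 + 0

GCD(552, 404) = 4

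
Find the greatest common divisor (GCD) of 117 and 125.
1

Using the Euclidean algorithm:
117 = 0 × 125 + 117
125 = 1 × 117 + 8
117 = 14 × 8 + 5
8 = 1 × 5 + 3
5 = 1 × 3 + 2
3 = 1 × 2 + 1
2 = 2 × 1 + 0

GCD(117, 125) = 1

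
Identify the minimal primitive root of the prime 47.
p - 1 = 46 has prime divisors 2, 23. h is a primitive root mod 47 iff h^(46/q) ≢ 1 (mod 47) for each such q.
h = 2: 2^23 ≡ 1, 2^2 ≡ 4 (mod 47); 2^23 ≡ 1, so not a primitive root.
h = 3: 3^23 ≡ 1, 3^2 ≡ 9 (mod 47); 3^23 ≡ 1, so not a primitive root.
h = 4: 4^23 ≡ 1, 4^2 ≡ 16 (mod 47); 4^23 ≡ 1, so not a primitive root.
h = 5: 5^23 ≡ 46, 5^2 ≡ 25 (mod 47); none is 1, so 5 has order 46 and is a primitive root.
The smallest primitive root mod 47 is g = 5.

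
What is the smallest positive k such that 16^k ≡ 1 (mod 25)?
Powers of 16 mod 25: 16^1≡16, 16^2≡6, 16^3≡21, 16^4≡11, 16^5≡1. Order = 5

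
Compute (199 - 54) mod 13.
2

(199 - 54) = 145
145 mod 13 = 2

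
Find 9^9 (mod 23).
9 = 8 + 1 (binary 1001). Repeated squaring mod 23: 9^1 ≡ 9; 9^2 ≡ 9² = 81 ≡ 12; 9^4 ≡ 12² = 144 ≡ 6; 9^8 ≡ 6² = 36 ≡ 13. Multiply: 9^9 = 9^8 × 9^1 ≡ 13 × 9 (mod 23): 13 × 9 = 117 ≡ 2. So 9^9 ≡ 2 (mod 23).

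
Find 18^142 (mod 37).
Using Fermat: 18^{36} ≡ 1 (mod 37). 142 ≡ 34 (mod 36). So 18^{142} ≡ 18^{34} ≡ 4 (mod 37)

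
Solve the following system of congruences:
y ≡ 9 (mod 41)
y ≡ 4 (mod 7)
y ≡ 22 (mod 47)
5380

Using the Chinese Remainder Theorem:
M = product of moduli = 13489
For equation 1: M_1 = 329, 329 ≡ 1 (mod 41), inverse of 329 mod 41 is 1 (check: 1 × 1 = 1 ≡ 1 (mod 41))
For equation 2: M_2 = 1927, 1927 ≡ 2 (mod 7), inverse of 1927 mod 7 is 4 (check: 2 × 4 = 8 ≡ 1 (mod 7))
For equation 3: M_3 = 287, 287 ≡ 5 (mod 47), inverse of 287 mod 47 is 19 (check: 5 × 19 = 95 ≡ 1 (mod 47))
Combine: y ≡ Σ r_i×M_i×(M_i⁻¹ mod m_i) = 9×329×1 + 4×1927×4 + 22×287×19 = 2961 + 30832 + 119966 = 153759
153759 mod 13489 = 5380
y ≡ 5380 (mod 13489)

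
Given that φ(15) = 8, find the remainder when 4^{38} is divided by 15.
By Euler: 4^{8} ≡ 1 (mod 15) since gcd(4, 15) = 1. 38 = 4×8 + 6. So 4^{38} ≡ 4^{6} ≡ 1 (mod 15)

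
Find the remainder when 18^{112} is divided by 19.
By Fermat: 18^{18} ≡ 1 (mod 19). 112 = 6×18 + 4. So 18^{112} ≡ 18^{4} ≡ 1 (mod 19)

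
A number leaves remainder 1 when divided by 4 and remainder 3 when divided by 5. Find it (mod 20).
M = 4 × 5 = 20. M₁ = 5, y₁ ≡ 1 (mod 4). M₂ = 4, y₂ ≡ 4 (mod 5). r = 1×5×1 + 3×4×4 ≡ 13 (mod 20)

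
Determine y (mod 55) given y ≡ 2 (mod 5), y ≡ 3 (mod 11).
47

Using the Chinese Remainder Theorem:
M = product of moduli = 55
For equation 1: M_1 = 11, 11 ≡ 1 (mod 5), inverse of 11 mod 5 is 1 (check: 1 × 1 = 1 ≡ 1 (mod 5))
For equation 2: M_2 = 5, 5 ≡ 5 (mod 11), inverse of 5 mod 11 is 9 (check: 5 × 9 = 45 ≡ 1 (mod 11))
Combine: y ≡ Σ r_i×M_i×(M_i⁻¹ mod m_i) = 2×11×1 + 3×5×9 = 22 + 135 = 157
157 mod 55 = 47
y ≡ 47 (mod 55)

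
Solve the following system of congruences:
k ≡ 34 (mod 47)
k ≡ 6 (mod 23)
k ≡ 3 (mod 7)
5204

Using the Chinese Remainder Theorem:
M = product of moduli = 7567
For equation 1: M_1 = 161, 161 ≡ 20 (mod 47), inverse of 161 mod 47 is 40 (check: 20 × 40 = 800 ≡ 1 (mod 47))
For equation 2: M_2 = 329, 329 ≡ 7 (mod 23), inverse of 329 mod 23 is 10 (check: 7 × 10 = 70 ≡ 1 (mod 23))
For equation 3: M_3 = 1081, 1081 ≡ 3 (mod 7), inverse of 1081 mod 7 is 5 (check: 3 × 5 = 15 ≡ 1 (mod 7))
Combine: k ≡ Σ r_i×M_i×(M_i⁻¹ mod m_i) = 34×161×40 + 6×329×10 + 3×1081×5 = 218960 + 19740 + 16215 = 254915
254915 mod 7567 = 5204
k ≡ 5204 (mod 7567)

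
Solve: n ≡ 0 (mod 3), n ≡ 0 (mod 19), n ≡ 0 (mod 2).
M = 3 × 19 × 2 = 114. M₁ = 38, y₁ ≡ 2 (mod 3). M₂ = 6, y₂ ≡ 16 (mod 19). M₃ = 57, y₃ ≡ 1 (mod 2). n = 0×38×2 + 0×6×16 + 0×57×1 ≡ 0 (mod 114)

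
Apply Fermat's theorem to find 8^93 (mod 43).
By Fermat: 8^{42} ≡ 1 (mod 43). 93 = 2×42 + 9. So 8^{93} ≡ 8^{9} ≡ 22 (mod 43)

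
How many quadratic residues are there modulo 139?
For prime 139, there are (p-1)/2 = (139-1)/2 = 69 quadratic residues (excluding 0).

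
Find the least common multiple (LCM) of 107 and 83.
8881

First find GCD(107, 83) using the Euclidean algorithm:
107 = 1 × 83 + 24
83 = 3 × 24 + 11
24 = 2 × 11 + 2
11 = 5 × 2 + 1
2 = 2 × 1 + 0
GCD(107, 83) = 1

LCM formula: LCM(a, b) = (a × b) / GCD(a, b)
LCM(107, 83) = (107 × 83) / 1
LCM(107, 83) = 8881 / 1
LCM(107, 83) = 8881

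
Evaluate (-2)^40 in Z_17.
Using Fermat: (-2)^{16} ≡ 1 (mod 17). 40 ≡ 8 (mod 16). So (-2)^{40} ≡ (-2)^{8} ≡ 1 (mod 17)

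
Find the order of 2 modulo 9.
Powers of 2 mod 9: 2^1≡2, 2^2≡4, 2^3≡8, 2^4≡7, 2^5≡5, 2^6≡1. Order = 6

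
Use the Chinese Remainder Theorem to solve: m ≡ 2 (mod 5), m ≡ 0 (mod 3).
M = 5 × 3 = 15. M₁ = 3, y₁ ≡ 2 (mod 5). M₂ = 5, y₂ ≡ 2 (mod 3). m = 2×3×2 + 0×5×2 ≡ 12 (mod 15)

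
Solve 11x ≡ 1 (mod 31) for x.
11^(-1) ≡ 17 (mod 31). Verification: 11 × 17 = 187 ≡ 1 (mod 31)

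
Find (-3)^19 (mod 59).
Using repeated squaring. (-3) ≡ 56 (mod 59). 19 = 16 + 2 + 1 (binary 10011). Repeated squaring mod 59: 56^1 ≡ 56; 56^2 ≡ 56² = 3136 ≡ 9; 56^4 ≡ 9² = 81 ≡ 22; 56^8 ≡ 22² = 484 ≡ 12; 56^16 ≡ 12² = 144 ≡ 26. Multiply: (-3)^19 ≡ 56^16 × 56^2 × 56^1 ≡ 26 × 9 × 56 (mod 59): 26 × 9 = 234 ≡ 57; 57 × 56 = 3192 ≡ 6. So (-3)^19 ≡ 6 (mod 59).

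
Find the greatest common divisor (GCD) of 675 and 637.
1

Using the Euclidean algorithm:
675 = 1 × 637 + 38
637 = 16 × 38 + 29
38 = 1 × 29 + 9
29 = 3 × 9 + 2
9 = 4 × 2 + 1
2 = 2 × 1 + 0

GCD(675, 637) = 1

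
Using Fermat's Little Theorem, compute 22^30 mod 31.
By Fermat's Little Theorem, 22^{30} ≡ 1 (mod 31) since 31 is prime and gcd(22, 31) = 1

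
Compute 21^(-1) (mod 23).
21^(-1) ≡ 11 (mod 23). Verification: 21 × 11 = 231 ≡ 1 (mod 23)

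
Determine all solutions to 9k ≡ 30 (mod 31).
24

Since gcd(9, 31) = 1 divides 30, a solution exists.
Multiply both sides by the inverse of 9 mod 31:
  9^(-1) mod 31 = 7
  x ≡ 7 × 30 ≡ 210 ≡ 24 (mod 31)
Verification: 9 × 24 = 216 = 6 × 31 + 30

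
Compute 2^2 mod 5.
2 = 2 (binary 10). Repeated squaring mod 5: 2^1 ≡ 2; 2^2 ≡ 2² = 4 ≡ 4. So 2^2 ≡ 4 (mod 5).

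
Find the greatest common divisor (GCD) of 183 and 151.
1

Using the Euclidean algorithm:
183 = 1 × 151 + 32
151 = 4 × 32 + 23
32 = 1 × 23 + 9
23 = 2 × 9 + 5
9 = 1 × 5 + 4
5 = 1 × 4 + 1
4 = 4 × 1 + 0

GCD(183, 151) = 1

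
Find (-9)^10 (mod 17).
(-9) ≡ 8 (mod 17). 10 = 8 + 2 (binary 1010). Repeated squaring mod 17: 8^1 ≡ 8; 8^2 ≡ 8² = 64 ≡ 13; 8^4 ≡ 13² = 169 ≡ 16; 8^8 ≡ 16² = 256 ≡ 1. Multiply: (-9)^10 ≡ 8^8 × 8^2 ≡ 1 × 13 (mod 17): 1 × 13 = 13 ≡ 13. So (-9)^10 ≡ 13 (mod 17).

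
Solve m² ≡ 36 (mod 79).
The square roots of 36 mod 79 are 73 and 6. Verify: 73² = 5329 ≡ 36 (mod 79)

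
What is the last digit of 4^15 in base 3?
Using Fermat: 4^{2} ≡ 1 (mod 3). 15 ≡ 1 (mod 2). So 4^{15} ≡ 4^{1} ≡ 1 (mod 3)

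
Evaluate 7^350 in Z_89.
Using Fermat: 7^{88} ≡ 1 (mod 89). 350 ≡ 86 (mod 88). So 7^{350} ≡ 7^{86} ≡ 20 (mod 89)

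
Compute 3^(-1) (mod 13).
9

Using Extended Euclidean Algorithm:
gcd(3, 13) = 1
Bezout coefficients: 3 × -4 + 13 × 1 = 1
So 3 × -4 ≡ 1 (mod 13)
The inverse is -4 mod 13 = 9
Verification: 3 × 9 = 27 = 2 × 13 + 1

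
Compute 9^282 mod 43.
Using Fermat: 9^{42} ≡ 1 (mod 43). 282 ≡ 30 (mod 42). So 9^{282} ≡ 9^{30} ≡ 35 (mod 43)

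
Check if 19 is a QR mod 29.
By Euler's criterion: 19^{14} ≡ 28 (mod 29). Since this equals -1 (≡ 28), 19 is not a QR.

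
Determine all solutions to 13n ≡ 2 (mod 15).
14

Since gcd(13, 15) = 1 divides 2, a solution exists.
Multiply both sides by the inverse of 13 mod 15:
  13^(-1) mod 15 = 7
  x ≡ 7 × 2 ≡ 14 ≡ 14 (mod 15)
Verification: 13 × 14 = 182 = 12 × 15 + 2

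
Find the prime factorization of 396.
2^2 × 3^2 × 11

Divide by primes starting from smallest:
396 ÷ 2 = 198
198 ÷ 2 = 99
99 ÷ 3 = 33
33 ÷ 3 = 11
11 ÷ 11 = 1

396 = 2^2 × 3^2 × 11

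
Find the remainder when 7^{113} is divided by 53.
By Fermat: 7^{52} ≡ 1 (mod 53). 113 = 2×52 + 9. So 7^{113} ≡ 7^{9} ≡ 43 (mod 53)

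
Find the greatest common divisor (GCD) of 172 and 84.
4

Using the Euclidean algorithm:
172 = 2 × 84 + 4
84 = 21 × 4 + 0

GCD(172, 84) = 4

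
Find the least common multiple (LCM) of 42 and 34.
714

First find GCD(42, 34) using the Euclidean algorithm:
42 = 1 × 34 + 8
34 = 4 × 8 + 2
8 = 4 × 2 + 0
GCD(42, 34) = 2

LCM formula: LCM(a, b) = (a × b) / GCD(a, b)
LCM(42, 34) = (42 × 34) / 2
LCM(42, 34) = 1428 / 2
LCM(42, 34) = 714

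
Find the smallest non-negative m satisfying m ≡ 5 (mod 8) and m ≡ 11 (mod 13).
M = 8 × 13 = 104. M₁ = 13, y₁ ≡ 5 (mod 8). M₂ = 8, y₂ ≡ 5 (mod 13). m = 5×13×5 + 11×8×5 ≡ 37 (mod 104)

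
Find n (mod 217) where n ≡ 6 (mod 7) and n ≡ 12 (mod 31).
M = 7 × 31 = 217. M₁ = 31, y₁ ≡ 5 (mod 7). M₂ = 7, y₂ ≡ 9 (mod 31). n = 6×31×5 + 12×7×9 ≡ 167 (mod 217)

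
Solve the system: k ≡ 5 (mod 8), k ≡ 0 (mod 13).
M = 8 × 13 = 104. M₁ = 13, y₁ ≡ 5 (mod 8). M₂ = 8, y₂ ≡ 5 (mod 13). k = 5×13×5 + 0×8×5 ≡ 13 (mod 104)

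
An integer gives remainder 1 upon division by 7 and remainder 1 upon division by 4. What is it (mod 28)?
M = 7 × 4 = 28. M₁ = 4, y₁ ≡ 2 (mod 7). M₂ = 7, y₂ ≡ 3 (mod 4). m = 1×4×2 + 1×7×3 ≡ 1 (mod 28). The smallest positive such number is 1.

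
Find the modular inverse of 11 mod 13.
11^(-1) ≡ 6 (mod 13). Verification: 11 × 6 = 66 ≡ 1 (mod 13)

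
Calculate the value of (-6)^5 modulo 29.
(-6) ≡ 23 (mod 29). 5 = 4 + 1 (binary 101). Repeated squaring mod 29: 23^1 ≡ 23; 23^2 ≡ 23² = 529 ≡ 7; 23^4 ≡ 7² = 49 ≡ 20. Multiply: (-6)^5 ≡ 23^4 × 23^1 ≡ 20 × 23 (mod 29): 20 × 23 = 460 ≡ 25. So (-6)^5 ≡ 25 (mod 29).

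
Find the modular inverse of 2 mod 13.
2^(-1) ≡ 7 (mod 13). Verification: 2 × 7 = 14 ≡ 1 (mod 13)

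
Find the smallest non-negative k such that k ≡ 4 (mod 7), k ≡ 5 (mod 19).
81

Using the Chinese Remainder Theorem:
M = product of moduli = 133
For equation 1: M_1 = 19, 19 ≡ 5 (mod 7), inverse of 19 mod 7 is 3 (check: 5 × 3 = 15 ≡ 1 (mod 7))
For equation 2: M_2 = 7, 7 ≡ 7 (mod 19), inverse of 7 mod 19 is 11 (check: 7 × 11 = 77 ≡ 1 (mod 19))
Combine: k ≡ Σ r_i×M_i×(M_i⁻¹ mod m_i) = 4×19×3 + 5×7×11 = 228 + 385 = 613
613 mod 133 = 81
k ≡ 81 (mod 133)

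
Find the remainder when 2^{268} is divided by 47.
By Fermat: 2^{46} ≡ 1 (mod 47). 268 = 5×46 + 38. So 2^{268} ≡ 2^{38} ≡ 9 (mod 47)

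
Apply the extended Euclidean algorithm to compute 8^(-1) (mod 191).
Extended GCD: 8(24) + 191(-1) = 1. So 8^(-1) ≡ 24 ≡ 24 (mod 191). Verify: 8 × 24 = 192 ≡ 1 (mod 191)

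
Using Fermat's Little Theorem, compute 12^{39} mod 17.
7

By Fermat's Little Theorem, a^(p-1) ≡ 1 (mod p) for prime p and gcd(a, p) = 1
Here p = 17, so 12^16 ≡ 1 (mod 17)
We can reduce the exponent: 39 mod 16 = 7
So 12^39 ≡ 12^7 (mod 17)
Computing: 12^7 mod 17 = 7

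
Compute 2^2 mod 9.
2 = 2 (binary 10). Repeated squaring mod 9: 2^1 ≡ 2; 2^2 ≡ 2² = 4 ≡ 4. So 2^2 ≡ 4 (mod 9).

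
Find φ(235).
184

Prime factorization: 235 = 5 × 47
Using the formula φ(n) = n × Π(1 - 1/p) for each prime factor p:
φ(235) = 235 × (1 - 1/5) × (1 - 1/47)
φ(235) = 184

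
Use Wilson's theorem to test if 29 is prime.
(28)! mod 29 = 28. Since 28 ≡ -1 (mod 29), 29 is prime.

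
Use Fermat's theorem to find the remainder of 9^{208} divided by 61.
58

By Fermat's Little Theorem, a^(p-1) ≡ 1 (mod p) for prime p and gcd(a, p) = 1
Here p = 61, so 9^60 ≡ 1 (mod 61)
We can reduce the exponent: 208 mod 60 = 28
So 9^208 ≡ 9^28 (mod 61)
Computing: 9^28 mod 61 = 58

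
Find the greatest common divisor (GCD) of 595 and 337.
1

Using the Euclidean algorithm:
595 = 1 × 337 + 258
337 = 1 × 258 + 79
258 = 3 × 79 + 21
79 = 3 × 21 + 16
21 = 1 × 16 + 5
16 = 3 × 5 + 1
5 = 5 × 1 + 0

GCD(595, 337) = 1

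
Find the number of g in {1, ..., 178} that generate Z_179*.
Number of primitive roots mod 179 = φ(178) = 88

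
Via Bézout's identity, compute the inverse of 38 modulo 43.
Extended GCD: 38(17) + 43(-15) = 1. So 38^(-1) ≡ 17 ≡ 17 (mod 43). Verify: 38 × 17 = 646 ≡ 1 (mod 43)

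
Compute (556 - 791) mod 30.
5

(556 - 791) = -235
-235 mod 30 = 5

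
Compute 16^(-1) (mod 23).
13

Using Extended Euclidean Algorithm:
gcd(16, 23) = 1
Bezout coefficients: 16 × -10 + 23 × 7 = 1
So 16 × -10 ≡ 1 (mod 23)
The inverse is -10 mod 23 = 13
Verification: 16 × 13 = 208 = 9 × 23 + 1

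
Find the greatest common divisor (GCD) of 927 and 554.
1

Using the Euclidean algorithm:
927 = 1 × 554 + 373
554 = 1 × 373 + 181
373 = 2 × 181 + 11
181 = 16 × 11 + 5
11 = 2 × 5 + 1
5 = 5 × 1 + 0

GCD(927, 554) = 1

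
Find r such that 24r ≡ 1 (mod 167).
24^(-1) ≡ 7 (mod 167). Verification: 24 × 7 = 168 ≡ 1 (mod 167)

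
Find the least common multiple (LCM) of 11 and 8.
88

First find GCD(11, 8) using the Euclidean algorithm:
11 = 1 × 8 + 3
8 = 2 × 3 + 2
3 = 1 × 2 + 1
2 = 2 × 1 + 0
GCD(11, 8) = 1

LCM formula: LCM(a, b) = (a × b) / GCD(a, b)
LCM(11, 8) = (11 × 8) / 1
LCM(11, 8) = 88 / 1
LCM(11, 8) = 88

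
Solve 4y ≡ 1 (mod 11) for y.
4^(-1) ≡ 3 (mod 11). Verification: 4 × 3 = 12 ≡ 1 (mod 11)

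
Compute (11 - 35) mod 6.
0

(11 - 35) = -24
-24 mod 6 = 0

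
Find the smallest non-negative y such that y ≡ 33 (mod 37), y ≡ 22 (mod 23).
551

Using the Chinese Remainder Theorem:
M = product of moduli = 851
For equation 1: M_1 = 23, 23 ≡ 23 (mod 37), inverse of 23 mod 37 is 29 (check: 23 × 29 = 667 ≡ 1 (mod 37))
For equation 2: M_2 = 37, 37 ≡ 14 (mod 23), inverse of 37 mod 23 is 5 (check: 14 × 5 = 70 ≡ 1 (mod 23))
Combine: y ≡ Σ r_i×M_i×(M_i⁻¹ mod m_i) = 33×23×29 + 22×37×5 = 22011 + 4070 = 26081
26081 mod 851 = 551
y ≡ 551 (mod 851)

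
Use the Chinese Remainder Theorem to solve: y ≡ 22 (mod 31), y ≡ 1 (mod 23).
208

Using the Chinese Remainder Theorem:
M = product of moduli = 713
For equation 1: M_1 = 23, 23 ≡ 23 (mod 31), inverse of 23 mod 31 is 27 (check: 23 × 27 = 621 ≡ 1 (mod 31))
For equation 2: M_2 = 31, 31 ≡ 8 (mod 23), inverse of 31 mod 23 is 3 (check: 8 × 3 = 24 ≡ 1 (mod 23))
Combine: y ≡ Σ r_i×M_i×(M_i⁻¹ mod m_i) = 22×23×27 + 1×31×3 = 13662 + 93 = 13755
13755 mod 713 = 208
y ≡ 208 (mod 713)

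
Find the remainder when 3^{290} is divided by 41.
By Fermat: 3^{40} ≡ 1 (mod 41). 290 = 7×40 + 10. So 3^{290} ≡ 3^{10} ≡ 9 (mod 41)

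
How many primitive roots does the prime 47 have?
Number of primitive roots mod 47 = φ(46) = 22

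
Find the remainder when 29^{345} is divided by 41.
By Fermat: 29^{40} ≡ 1 (mod 41). 345 = 8×40 + 25. So 29^{345} ≡ 29^{25} ≡ 3 (mod 41)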